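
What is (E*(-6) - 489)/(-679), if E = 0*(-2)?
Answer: 489/679 ≈ 0.72018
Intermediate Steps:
E = 0
(E*(-6) - 489)/(-679) = (0*(-6) - 489)/(-679) = (0 - 489)*(-1/679) = -489*(-1/679) = 489/679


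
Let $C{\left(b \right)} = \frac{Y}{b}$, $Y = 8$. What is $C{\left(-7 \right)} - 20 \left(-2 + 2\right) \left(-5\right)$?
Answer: $- \frac{8}{7} \approx -1.1429$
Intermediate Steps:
$C{\left(b \right)} = \frac{8}{b}$
$C{\left(-7 \right)} - 20 \left(-2 + 2\right) \left(-5\right) = \frac{8}{-7} - 20 \left(-2 + 2\right) \left(-5\right) = 8 \left(- \frac{1}{7}\right) - 20 \cdot 0 \left(-5\right) = - \frac{8}{7} - 0 = - \frac{8}{7} + 0 = - \frac{8}{7}$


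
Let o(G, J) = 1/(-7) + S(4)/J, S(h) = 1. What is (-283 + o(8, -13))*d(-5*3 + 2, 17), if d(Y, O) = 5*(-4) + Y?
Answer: 850509/91 ≈ 9346.3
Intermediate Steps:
d(Y, O) = -20 + Y
o(G, J) = -1/7 + 1/J (o(G, J) = 1/(-7) + 1/J = 1*(-1/7) + 1/J = -1/7 + 1/J)
(-283 + o(8, -13))*d(-5*3 + 2, 17) = (-283 + (1/7)*(7 - 1*(-13))/(-13))*(-20 + (-5*3 + 2)) = (-283 + (1/7)*(-1/13)*(7 + 13))*(-20 + (-15 + 2)) = (-283 + (1/7)*(-1/13)*20)*(-20 - 13) = (-283 - 20/91)*(-33) = -25773/91*(-33) = 850509/91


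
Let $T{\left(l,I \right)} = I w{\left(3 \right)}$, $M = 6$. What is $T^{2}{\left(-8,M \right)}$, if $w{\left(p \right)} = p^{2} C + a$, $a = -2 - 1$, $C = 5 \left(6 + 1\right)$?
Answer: $3504384$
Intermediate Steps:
$C = 35$ ($C = 5 \cdot 7 = 35$)
$a = -3$ ($a = -2 - 1 = -3$)
$w{\left(p \right)} = -3 + 35 p^{2}$ ($w{\left(p \right)} = p^{2} \cdot 35 - 3 = 35 p^{2} - 3 = -3 + 35 p^{2}$)
$T{\left(l,I \right)} = 312 I$ ($T{\left(l,I \right)} = I \left(-3 + 35 \cdot 3^{2}\right) = I \left(-3 + 35 \cdot 9\right) = I \left(-3 + 315\right) = I 312 = 312 I$)
$T^{2}{\left(-8,M \right)} = \left(312 \cdot 6\right)^{2} = 1872^{2} = 3504384$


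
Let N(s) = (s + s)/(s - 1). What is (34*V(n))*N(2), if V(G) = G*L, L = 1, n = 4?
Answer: 544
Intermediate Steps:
N(s) = 2*s/(-1 + s) (N(s) = (2*s)/(-1 + s) = 2*s/(-1 + s))
V(G) = G (V(G) = G*1 = G)
(34*V(n))*N(2) = (34*4)*(2*2/(-1 + 2)) = 136*(2*2/1) = 136*(2*2*1) = 136*4 = 544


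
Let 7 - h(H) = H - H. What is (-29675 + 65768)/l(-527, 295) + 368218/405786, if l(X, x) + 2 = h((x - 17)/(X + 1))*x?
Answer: 7702833916/418568259 ≈ 18.403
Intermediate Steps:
h(H) = 7 (h(H) = 7 - (H - H) = 7 - 1*0 = 7 + 0 = 7)
l(X, x) = -2 + 7*x
(-29675 + 65768)/l(-527, 295) + 368218/405786 = (-29675 + 65768)/(-2 + 7*295) + 368218/405786 = 36093/(-2 + 2065) + 368218*(1/405786) = 36093/2063 + 184109/202893 = 7702833916/418568259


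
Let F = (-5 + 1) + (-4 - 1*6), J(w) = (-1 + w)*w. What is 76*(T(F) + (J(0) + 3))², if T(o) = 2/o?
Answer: 30400/49 ≈ 620.41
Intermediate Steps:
J(w) = w*(-1 + w)
F = -14 (F = -4 + (-4 - 6) = -4 - 10 = -14)
76*(T(F) + (J(0) + 3))² = 76*(2/(-14) + (0*(-1 + 0) + 3))² = 76*(2*(-1/14) + (0*(-1) + 3))² = 76*(-⅐ + (0 + 3))² = 76*(-⅐ + 3)² = 76*(20/7)² = 76*(400/49) = 30400/49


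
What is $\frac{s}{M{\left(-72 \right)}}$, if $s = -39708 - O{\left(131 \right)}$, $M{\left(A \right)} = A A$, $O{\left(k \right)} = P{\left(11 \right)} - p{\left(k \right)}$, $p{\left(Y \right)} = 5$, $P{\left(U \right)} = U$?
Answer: $- \frac{6619}{864} \approx -7.6609$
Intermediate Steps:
$O{\left(k \right)} = 6$ ($O{\left(k \right)} = 11 - 5 = 6$)
$M{\left(A \right)} = A^{2}$
$s = -39714$ ($s = -39708 - 6 = -39714$)
$\frac{s}{M{\left(-72 \right)}} = - \frac{39714}{\left(-72\right)^{2}} = - \frac{39714}{5184} = \left(-39714\right) \frac{1}{5184} = - \frac{6619}{864}$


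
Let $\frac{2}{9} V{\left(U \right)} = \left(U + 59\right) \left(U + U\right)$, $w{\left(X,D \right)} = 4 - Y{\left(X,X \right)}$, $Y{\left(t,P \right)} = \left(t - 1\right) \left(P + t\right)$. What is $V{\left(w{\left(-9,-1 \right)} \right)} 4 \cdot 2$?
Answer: $1482624$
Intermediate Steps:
$Y{\left(t,P \right)} = \left(-1 + t\right) \left(P + t\right)$
$w{\left(X,D \right)} = 4 - 2 X^{2} + 2 X$ ($w{\left(X,D \right)} = 4 - \left(X^{2} - X - X + X X\right) = 4 - \left(X^{2} - X - X + X^{2}\right) = 4 - \left(- 2 X + 2 X^{2}\right) = 4 - 2 X^{2} + 2 X$)
$V{\left(U \right)} = 9 U \left(59 + U\right)$ ($V{\left(U \right)} = \frac{9 \left(U + 59\right) \left(U + U\right)}{2} = \frac{9 \left(59 + U\right) 2 U}{2} = \frac{9 \cdot 2 U \left(59 + U\right)}{2} = 9 U \left(59 + U\right)$)
$V{\left(w{\left(-9,-1 \right)} \right)} 4 \cdot 2 = 9 \left(4 - 2 \left(-9\right)^{2} + 2 \left(-9\right)\right) \left(59 + \left(4 - 2 \left(-9\right)^{2} + 2 \left(-9\right)\right)\right) 4 \cdot 2 = 9 \left(4 - 162 - 18\right) \left(59 - 176\right) 8 = 9 \left(-176\right) \left(59 - 176\right) 8 = 9 \left(-176\right) \left(-117\right) 8 = 185328 \cdot 8 = 1482624$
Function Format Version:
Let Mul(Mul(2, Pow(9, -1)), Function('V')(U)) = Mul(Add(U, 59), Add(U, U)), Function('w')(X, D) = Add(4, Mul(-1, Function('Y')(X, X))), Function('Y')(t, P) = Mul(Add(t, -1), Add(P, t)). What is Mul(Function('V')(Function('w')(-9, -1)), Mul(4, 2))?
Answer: 1482624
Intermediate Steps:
Function('Y')(t, P) = Mul(Add(-1, t), Add(P, t))
Function('w')(X, D) = Add(4, Mul(-2, Pow(X, 2)), Mul(2, X)) (Function('w')(X, D) = Add(4, Mul(-1, Add(Pow(X, 2), Mul(-1, X), Mul(-1, X), Mul(X, X)))) = Add(4, Mul(-1, Add(Pow(X, 2), Mul(-1, X), Mul(-1, X), Pow(X, 2)))) = Add(4, Mul(-1, Add(Mul(-2, X), Mul(2, Pow(X, 2))))) = Add(4, Add(Mul(-2, Pow(X, 2)), Mul(2, X))) = Add(4, Mul(-2, Pow(X, 2)), Mul(2, X)))
Function('V')(U) = Mul(9, U, Add(59, U)) (Function('V')(U) = Mul(Rational(9, 2), Mul(Add(U, 59), Add(U, U))) = Mul(Rational(9, 2), Mul(Add(59, U), Mul(2, U))) = Mul(Rational(9, 2), Mul(2, U, Add(59, U))) = Mul(9, U, Add(59, U)))
Mul(Function('V')(Function('w')(-9, -1)), Mul(4, 2)) = Mul(Mul(9, Add(4, Mul(-2, Pow(-9, 2)), Mul(2, -9)), Add(59, Add(4, Mul(-2, Pow(-9, 2)), Mul(2, -9)))), Mul(4, 2)) = Mul(Mul(9, Add(4, Mul(-2, 81), -18), Add(59, Add(4, Mul(-2, 81), -18))), 8) = Mul(Mul(9, Add(4, -162, -18), Add(59, Add(4, -162, -18))), 8) = Mul(Mul(9, -176, Add(59, -176)), 8) = Mul(Mul(9, -176, -117), 8) = Mul(185328, 8) = 1482624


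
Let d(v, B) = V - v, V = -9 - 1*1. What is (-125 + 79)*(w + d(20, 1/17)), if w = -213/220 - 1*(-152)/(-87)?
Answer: 14401933/9570 ≈ 1504.9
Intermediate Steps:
w = -51971/19140 (w = -213*1/220 + 152*(-1/87) = -213/220 - 152/87 = -51971/19140 ≈ -2.7153)
V = -10 (V = -9 - 1 = -10)
d(v, B) = -10 - v
(-125 + 79)*(w + d(20, 1/17)) = (-125 + 79)*(-51971/19140 + (-10 - 1*20)) = -46*(-51971/19140 + (-10 - 20)) = -46*(-51971/19140 - 30) = -46*(-626171/19140) = 14401933/9570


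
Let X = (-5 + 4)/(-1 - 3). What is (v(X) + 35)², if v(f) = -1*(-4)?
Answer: 1521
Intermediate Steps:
X = ¼ (X = -1/(-4) = -1*(-¼) = ¼ ≈ 0.25000)
v(f) = 4
(v(X) + 35)² = (4 + 35)² = 39² = 1521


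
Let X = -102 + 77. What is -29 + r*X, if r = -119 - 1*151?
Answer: 6721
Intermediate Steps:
r = -270 (r = -119 - 151 = -270)
X = -25
-29 + r*X = -29 - 270*(-25) = -29 + 6750 = 6721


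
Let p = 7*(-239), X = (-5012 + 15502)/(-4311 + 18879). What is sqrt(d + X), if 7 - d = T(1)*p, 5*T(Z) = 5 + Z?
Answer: sqrt(668288398485)/18210 ≈ 44.892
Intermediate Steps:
T(Z) = 1 + Z/5 (T(Z) = (5 + Z)/5 = 1 + Z/5)
X = 5245/7284 (X = 10490/14568 = 10490*(1/14568) = 5245/7284 ≈ 0.72007)
p = -1673
d = 10073/5 (d = 7 - (1 + (1/5)*1)*(-1673) = 7 - (1 + 1/5)*(-1673) = 7 - 6*(-1673)/5 = 7 - 1*(-10038/5) = 7 + 10038/5 = 10073/5 ≈ 2014.6)
sqrt(d + X) = sqrt(10073/5 + 5245/7284) = sqrt(73397957/36420) = sqrt(668288398485)/18210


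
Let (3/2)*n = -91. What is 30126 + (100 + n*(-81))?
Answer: 35140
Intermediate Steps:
n = -182/3 (n = (⅔)*(-91) = -182/3 ≈ -60.667)
30126 + (100 + n*(-81)) = 30126 + (100 - 182/3*(-81)) = 30126 + (100 + 4914) = 30126 + 5014 = 35140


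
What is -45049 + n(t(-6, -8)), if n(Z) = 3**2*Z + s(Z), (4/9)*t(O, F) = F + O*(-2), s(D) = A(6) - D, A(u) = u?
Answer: -44971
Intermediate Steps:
s(D) = 6 - D
t(O, F) = -9*O/2 + 9*F/4 (t(O, F) = 9*(F + O*(-2))/4 = 9*(F - 2*O)/4 = -9*O/2 + 9*F/4)
n(Z) = 6 + 8*Z (n(Z) = 3**2*Z + (6 - Z) = 9*Z + (6 - Z) = 6 + 8*Z)
-45049 + n(t(-6, -8)) = -45049 + (6 + 8*(-9/2*(-6) + (9/4)*(-8))) = -45049 + (6 + 8*(27 - 18)) = -45049 + (6 + 8*9) = -45049 + (6 + 72) = -45049 + 78 = -44971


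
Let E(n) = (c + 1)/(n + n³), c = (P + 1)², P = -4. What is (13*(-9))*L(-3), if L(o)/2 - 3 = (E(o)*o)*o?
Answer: 0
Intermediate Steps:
c = 9 (c = (-4 + 1)² = (-3)² = 9)
E(n) = 10/(n + n³) (E(n) = (9 + 1)/(n + n³) = 10/(n + n³))
L(o) = 6 + 20*o²/(o + o³) (L(o) = 6 + 2*(((10/(o + o³))*o)*o) = 6 + 2*((10*o/(o + o³))*o) = 6 + 2*(10*o²/(o + o³)) = 6 + 20*o²/(o + o³))
(13*(-9))*L(-3) = (13*(-9))*(2*(3 + 3*(-3)² + 10*(-3))/(1 + (-3)²)) = -234*(3 + 3*9 - 30)/(1 + 9) = -234*(3 + 27 - 30)/10 = -234*0/10 = -117*0 = 0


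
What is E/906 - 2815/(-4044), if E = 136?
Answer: 172243/203548 ≈ 0.84620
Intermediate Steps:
E/906 - 2815/(-4044) = 136/906 - 2815/(-4044) = 136*(1/906) - 2815*(-1/4044) = 68/453 + 2815/4044 = 172243/203548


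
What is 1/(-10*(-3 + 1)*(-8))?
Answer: -1/160 ≈ -0.0062500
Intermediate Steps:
1/(-10*(-3 + 1)*(-8)) = 1/(-10*(-2)*(-8)) = 1/(20*(-8)) = 1/(-160) = -1/160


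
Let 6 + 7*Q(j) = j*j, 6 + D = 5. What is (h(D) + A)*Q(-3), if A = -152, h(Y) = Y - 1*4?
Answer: -471/7 ≈ -67.286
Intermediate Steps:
D = -1 (D = -6 + 5 = -1)
Q(j) = -6/7 + j**2/7 (Q(j) = -6/7 + (j*j)/7 = -6/7 + j**2/7)
h(Y) = -4 + Y (h(Y) = Y - 4 = -4 + Y)
(h(D) + A)*Q(-3) = ((-4 - 1) - 152)*(-6/7 + (1/7)*(-3)**2) = (-5 - 152)*(-6/7 + (1/7)*9) = -157*(-6/7 + 9/7) = -157*3/7 = -471/7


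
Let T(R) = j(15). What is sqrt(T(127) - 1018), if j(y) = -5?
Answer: I*sqrt(1023) ≈ 31.984*I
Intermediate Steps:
T(R) = -5
sqrt(T(127) - 1018) = sqrt(-5 - 1018) = sqrt(-1023) = I*sqrt(1023)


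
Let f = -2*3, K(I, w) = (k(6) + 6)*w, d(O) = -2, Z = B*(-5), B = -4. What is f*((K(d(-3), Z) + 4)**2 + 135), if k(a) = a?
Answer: -358026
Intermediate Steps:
Z = 20 (Z = -4*(-5) = 20)
K(I, w) = 12*w (K(I, w) = (6 + 6)*w = 12*w)
f = -6
f*((K(d(-3), Z) + 4)**2 + 135) = -6*((12*20 + 4)**2 + 135) = -6*((240 + 4)**2 + 135) = -6*(244**2 + 135) = -6*(59536 + 135) = -6*59671 = -358026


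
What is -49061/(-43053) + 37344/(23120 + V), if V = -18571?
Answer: 1830949721/195848097 ≈ 9.3488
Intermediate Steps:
-49061/(-43053) + 37344/(23120 + V) = -49061/(-43053) + 37344/(23120 - 18571) = -49061*(-1/43053) + 37344/4549 = 49061/43053 + 37344*(1/4549) = 49061/43053 + 37344/4549 = 1830949721/195848097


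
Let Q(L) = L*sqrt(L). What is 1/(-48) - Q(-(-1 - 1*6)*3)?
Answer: -1/48 - 21*sqrt(21) ≈ -96.255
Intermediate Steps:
Q(L) = L**(3/2)
1/(-48) - Q(-(-1 - 1*6)*3) = 1/(-48) - (-(-1 - 1*6)*3)**(3/2) = -1/48 - (-(-1 - 6)*3)**(3/2) = -1/48 - (-1*(-7)*3)**(3/2) = -1/48 - (7*3)**(3/2) = -1/48 - 21**(3/2) = -1/48 - 21*sqrt(21)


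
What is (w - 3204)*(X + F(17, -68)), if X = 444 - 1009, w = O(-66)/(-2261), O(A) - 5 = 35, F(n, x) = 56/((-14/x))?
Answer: 2122575212/2261 ≈ 9.3878e+5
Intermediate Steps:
F(n, x) = -4*x (F(n, x) = 56*(-x/14) = -4*x)
O(A) = 40 (O(A) = 5 + 35 = 40)
w = -40/2261 (w = 40/(-2261) = 40*(-1/2261) = -40/2261 ≈ -0.017691)
X = -565
(w - 3204)*(X + F(17, -68)) = (-40/2261 - 3204)*(-565 - 4*(-68)) = -7244284*(-565 + 272)/2261 = -7244284/2261*(-293) = 2122575212/2261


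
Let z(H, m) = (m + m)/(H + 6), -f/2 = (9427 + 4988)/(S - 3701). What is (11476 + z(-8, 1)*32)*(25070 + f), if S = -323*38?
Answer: 305571645568/1065 ≈ 2.8692e+8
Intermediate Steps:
S = -12274
f = 1922/1065 (f = -2*(9427 + 4988)/(-12274 - 3701) = -28830/(-15975) = -28830*(-1)/15975 = -2*(-961/1065) = 1922/1065 ≈ 1.8047)
z(H, m) = 2*m/(6 + H) (z(H, m) = (2*m)/(6 + H) = 2*m/(6 + H))
(11476 + z(-8, 1)*32)*(25070 + f) = (11476 + (2*1/(6 - 8))*32)*(25070 + 1922/1065) = (11476 + (2*1/(-2))*32)*(26701472/1065) = (11476 + (2*1*(-½))*32)*(26701472/1065) = (11476 - 1*32)*(26701472/1065) = (11476 - 32)*(26701472/1065) = 11444*(26701472/1065) = 305571645568/1065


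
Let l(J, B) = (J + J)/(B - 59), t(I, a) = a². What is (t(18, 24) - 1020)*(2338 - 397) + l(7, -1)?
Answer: -25854127/30 ≈ -8.6180e+5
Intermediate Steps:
l(J, B) = 2*J/(-59 + B) (l(J, B) = (2*J)/(-59 + B) = 2*J/(-59 + B))
(t(18, 24) - 1020)*(2338 - 397) + l(7, -1) = (24² - 1020)*(2338 - 397) + 2*7/(-59 - 1) = (576 - 1020)*1941 + 2*7/(-60) = -444*1941 + 2*7*(-1/60) = -861804 - 7/30 = -25854127/30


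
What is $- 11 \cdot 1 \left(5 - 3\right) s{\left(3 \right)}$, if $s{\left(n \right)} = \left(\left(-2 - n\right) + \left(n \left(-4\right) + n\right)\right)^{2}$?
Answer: $-4312$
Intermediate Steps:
$s{\left(n \right)} = \left(-2 - 4 n\right)^{2}$ ($s{\left(n \right)} = \left(\left(-2 - n\right) + \left(- 4 n + n\right)\right)^{2} = \left(\left(-2 - n\right) - 3 n\right)^{2} = \left(-2 - 4 n\right)^{2}$)
$- 11 \cdot 1 \left(5 - 3\right) s{\left(3 \right)} = - 11 \cdot 1 \left(5 - 3\right) 4 \left(1 + 2 \cdot 3\right)^{2} = - 11 \cdot 1 \cdot 2 \cdot 4 \left(1 + 6\right)^{2} = \left(-11\right) 2 \cdot 4 \cdot 7^{2} = - 22 \cdot 4 \cdot 49 = \left(-22\right) 196 = -4312$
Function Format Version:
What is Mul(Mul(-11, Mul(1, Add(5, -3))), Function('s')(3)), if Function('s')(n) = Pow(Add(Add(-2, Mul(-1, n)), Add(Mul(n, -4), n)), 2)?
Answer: -4312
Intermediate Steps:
Function('s')(n) = Pow(Add(-2, Mul(-4, n)), 2) (Function('s')(n) = Pow(Add(Add(-2, Mul(-1, n)), Add(Mul(-4, n), n)), 2) = Pow(Add(Add(-2, Mul(-1, n)), Mul(-3, n)), 2) = Pow(Add(-2, Mul(-4, n)), 2))
Mul(Mul(-11, Mul(1, Add(5, -3))), Function('s')(3)) = Mul(Mul(-11, Mul(1, Add(5, -3))), Mul(4, Pow(Add(1, Mul(2, 3)), 2))) = Mul(Mul(-11, Mul(1, 2)), Mul(4, Pow(Add(1, 6), 2))) = Mul(Mul(-11, 2), Mul(4, Pow(7, 2))) = Mul(-22, Mul(4, 49)) = Mul(-22, 196) = -4312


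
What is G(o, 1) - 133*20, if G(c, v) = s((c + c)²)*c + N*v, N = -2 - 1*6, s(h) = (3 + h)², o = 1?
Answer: -2619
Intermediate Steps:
N = -8 (N = -2 - 6 = -8)
G(c, v) = -8*v + c*(3 + 4*c²)² (G(c, v) = (3 + (c + c)²)²*c - 8*v = (3 + (2*c)²)²*c - 8*v = (3 + 4*c²)²*c - 8*v = c*(3 + 4*c²)² - 8*v = -8*v + c*(3 + 4*c²)²)
G(o, 1) - 133*20 = (-8*1 + 1*(3 + 4*1²)²) - 133*20 = (-8 + 1*(3 + 4*1)²) - 2660 = (-8 + 1*(3 + 4)²) - 2660 = (-8 + 1*7²) - 2660 = (-8 + 1*49) - 2660 = (-8 + 49) - 2660 = 41 - 2660 = -2619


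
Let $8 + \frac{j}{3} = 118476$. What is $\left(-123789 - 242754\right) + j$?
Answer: $-11139$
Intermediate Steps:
$j = 355404$ ($j = -24 + 3 \cdot 118476 = -24 + 355428 = 355404$)
$\left(-123789 - 242754\right) + j = \left(-123789 - 242754\right) + 355404 = -366543 + 355404 = -11139$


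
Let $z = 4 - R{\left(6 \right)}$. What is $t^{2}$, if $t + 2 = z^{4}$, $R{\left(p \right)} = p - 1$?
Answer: $1$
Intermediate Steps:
$R{\left(p \right)} = -1 + p$
$z = -1$ ($z = 4 - \left(-1 + 6\right) = 4 - 5 = -1$)
$t = -1$ ($t = -2 + \left(-1\right)^{4} = -2 + 1 = -1$)
$t^{2} = \left(-1\right)^{2} = 1$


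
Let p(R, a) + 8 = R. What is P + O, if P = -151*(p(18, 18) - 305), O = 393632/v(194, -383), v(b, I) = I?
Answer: 16667103/383 ≈ 43517.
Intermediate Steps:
p(R, a) = -8 + R
O = -393632/383 (O = 393632/(-383) = 393632*(-1/383) = -393632/383 ≈ -1027.8)
P = 44545 (P = -151*((-8 + 18) - 305) = -151*(10 - 305) = -151*(-295) = 44545)
P + O = 44545 - 393632/383 = 16667103/383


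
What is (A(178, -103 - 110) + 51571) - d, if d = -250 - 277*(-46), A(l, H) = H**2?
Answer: 84448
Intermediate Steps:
d = 12492 (d = -250 + 12742 = 12492)
(A(178, -103 - 110) + 51571) - d = ((-103 - 110)**2 + 51571) - 1*12492 = ((-213)**2 + 51571) - 12492 = (45369 + 51571) - 12492 = 96940 - 12492 = 84448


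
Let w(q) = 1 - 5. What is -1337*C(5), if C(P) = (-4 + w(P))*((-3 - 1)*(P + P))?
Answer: -427840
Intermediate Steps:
w(q) = -4
C(P) = 64*P (C(P) = (-4 - 4)*((-3 - 1)*(P + P)) = -(-32)*2*P = -(-64)*P = 64*P)
-1337*C(5) = -85568*5 = -1337*320 = -427840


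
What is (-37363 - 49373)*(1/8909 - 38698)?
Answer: 29903145080016/8909 ≈ 3.3565e+9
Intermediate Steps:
(-37363 - 49373)*(1/8909 - 38698) = -86736*(1/8909 - 38698) = -86736*(-344760481/8909) = 29903145080016/8909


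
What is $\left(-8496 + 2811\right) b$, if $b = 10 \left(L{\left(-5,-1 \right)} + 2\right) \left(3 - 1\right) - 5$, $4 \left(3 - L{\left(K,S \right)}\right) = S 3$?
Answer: $-625350$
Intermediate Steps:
$L{\left(K,S \right)} = 3 - \frac{3 S}{4}$ ($L{\left(K,S \right)} = 3 - \frac{S 3}{4} = 3 - \frac{3 S}{4}$)
$b = 110$ ($b = 10 \left(\left(3 - - \frac{3}{4}\right) + 2\right) \left(3 - 1\right) - 5 = 10 \left(\left(3 + \frac{3}{4}\right) + 2\right) 2 - 5 = 10 \left(\frac{15}{4} + 2\right) 2 - 5 = 10 \cdot \frac{23}{4} \cdot 2 - 5 = 10 \cdot \frac{23}{2} - 5 = 115 - 5 = 110$)
$\left(-8496 + 2811\right) b = \left(-8496 + 2811\right) 110 = \left(-5685\right) 110 = -625350$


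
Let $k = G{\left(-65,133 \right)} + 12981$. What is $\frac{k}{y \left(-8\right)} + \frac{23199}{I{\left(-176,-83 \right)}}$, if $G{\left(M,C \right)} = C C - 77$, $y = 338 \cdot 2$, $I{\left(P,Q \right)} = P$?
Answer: $- \frac{743435}{5408} \approx -137.47$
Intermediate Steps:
$y = 676$
$G{\left(M,C \right)} = -77 + C^{2}$ ($G{\left(M,C \right)} = C^{2} - 77 = -77 + C^{2}$)
$k = 30593$ ($k = \left(-77 + 133^{2}\right) + 12981 = \left(-77 + 17689\right) + 12981 = 17612 + 12981 = 30593$)
$\frac{k}{y \left(-8\right)} + \frac{23199}{I{\left(-176,-83 \right)}} = \frac{30593}{676 \left(-8\right)} + \frac{23199}{-176} = \frac{30593}{-5408} + 23199 \left(- \frac{1}{176}\right) = 30593 \left(- \frac{1}{5408}\right) - \frac{2109}{16} = - \frac{30593}{5408} - \frac{2109}{16} = - \frac{743435}{5408}$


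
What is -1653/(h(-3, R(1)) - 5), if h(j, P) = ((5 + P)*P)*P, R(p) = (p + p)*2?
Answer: -1653/139 ≈ -11.892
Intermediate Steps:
R(p) = 4*p (R(p) = (2*p)*2 = 4*p)
h(j, P) = P²*(5 + P) (h(j, P) = (P*(5 + P))*P = P²*(5 + P))
-1653/(h(-3, R(1)) - 5) = -1653/((4*1)²*(5 + 4*1) - 5) = -1653/(4²*(5 + 4) - 5) = -1653/(16*9 - 5) = -1653/(144 - 5) = -1653/139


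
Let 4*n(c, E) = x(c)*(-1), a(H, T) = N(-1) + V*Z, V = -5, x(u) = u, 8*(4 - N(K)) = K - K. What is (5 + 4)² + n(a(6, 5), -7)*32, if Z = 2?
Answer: 129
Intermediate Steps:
N(K) = 4 (N(K) = 4 - (K - K)/8 = 4 - ⅛*0 = 4 + 0 = 4)
a(H, T) = -6 (a(H, T) = 4 - 5*2 = 4 - 10 = -6)
n(c, E) = -c/4 (n(c, E) = (c*(-1))/4 = (-c)/4 = -c/4)
(5 + 4)² + n(a(6, 5), -7)*32 = (5 + 4)² - ¼*(-6)*32 = 9² + (3/2)*32 = 81 + 48 = 129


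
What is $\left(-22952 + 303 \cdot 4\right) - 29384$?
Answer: $-51124$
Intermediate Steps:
$\left(-22952 + 303 \cdot 4\right) - 29384 = \left(-22952 + 1212\right) - 29384 = -21740 - 29384 = -51124$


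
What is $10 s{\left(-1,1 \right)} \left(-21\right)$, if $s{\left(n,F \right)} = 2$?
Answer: $-420$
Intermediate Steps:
$10 s{\left(-1,1 \right)} \left(-21\right) = 10 \cdot 2 \left(-21\right) = 20 \left(-21\right) = -420$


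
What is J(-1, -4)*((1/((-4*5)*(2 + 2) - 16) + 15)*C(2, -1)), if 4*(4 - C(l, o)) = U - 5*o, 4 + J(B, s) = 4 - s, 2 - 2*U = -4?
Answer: 1439/12 ≈ 119.92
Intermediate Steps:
U = 3 (U = 1 - ½*(-4) = 1 + 2 = 3)
J(B, s) = -s (J(B, s) = -4 + (4 - s) = -s)
C(l, o) = 13/4 + 5*o/4 (C(l, o) = 4 - (3 - 5*o)/4 = 4 + (-¾ + 5*o/4) = 13/4 + 5*o/4)
J(-1, -4)*((1/((-4*5)*(2 + 2) - 16) + 15)*C(2, -1)) = (-1*(-4))*((1/((-4*5)*(2 + 2) - 16) + 15)*(13/4 + (5/4)*(-1))) = 4*((1/(-20*4 - 16) + 15)*(13/4 - 5/4)) = 4*((1/(-80 - 16) + 15)*2) = 4*((1/(-96) + 15)*2) = 4*((-1/96 + 15)*2) = 4*((1439/96)*2) = 4*(1439/48) = 1439/12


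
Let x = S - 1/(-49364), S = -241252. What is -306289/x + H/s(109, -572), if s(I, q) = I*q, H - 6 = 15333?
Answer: 760005288011755/742512540050996 ≈ 1.0236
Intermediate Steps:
H = 15339 (H = 6 + 15333 = 15339)
x = -11909163727/49364 (x = -241252 - 1/(-49364) = -241252 - 1*(-1/49364) = -241252 + 1/49364 = -11909163727/49364 ≈ -2.4125e+5)
-306289/x + H/s(109, -572) = -306289/(-11909163727/49364) + 15339/((109*(-572))) = -306289*(-49364/11909163727) + 15339/(-62348) = 15119650196/11909163727 + 15339*(-1/62348) = 15119650196/11909163727 - 15339/62348 = 760005288011755/742512540050996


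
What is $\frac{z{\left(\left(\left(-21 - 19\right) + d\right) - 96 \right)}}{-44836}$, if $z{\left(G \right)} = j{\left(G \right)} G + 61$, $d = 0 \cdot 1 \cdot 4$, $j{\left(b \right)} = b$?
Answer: $- \frac{1687}{4076} \approx -0.41389$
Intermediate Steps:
$d = 0$ ($d = 0 \cdot 4 = 0$)
$z{\left(G \right)} = 61 + G^{2}$ ($z{\left(G \right)} = G G + 61 = G^{2} + 61 = 61 + G^{2}$)
$\frac{z{\left(\left(\left(-21 - 19\right) + d\right) - 96 \right)}}{-44836} = \frac{61 + \left(\left(\left(-21 - 19\right) + 0\right) - 96\right)^{2}}{-44836} = \left(61 + \left(\left(\left(-21 - 19\right) + 0\right) - 96\right)^{2}\right) \left(- \frac{1}{44836}\right) = \left(61 + \left(\left(-40 + 0\right) - 96\right)^{2}\right) \left(- \frac{1}{44836}\right) = \left(61 + \left(-40 - 96\right)^{2}\right) \left(- \frac{1}{44836}\right) = \left(61 + \left(-136\right)^{2}\right) \left(- \frac{1}{44836}\right) = \left(61 + 18496\right) \left(- \frac{1}{44836}\right) = 18557 \left(- \frac{1}{44836}\right) = - \frac{1687}{4076}$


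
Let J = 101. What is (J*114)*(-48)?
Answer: -552672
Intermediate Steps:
(J*114)*(-48) = (101*114)*(-48) = 11514*(-48) = -552672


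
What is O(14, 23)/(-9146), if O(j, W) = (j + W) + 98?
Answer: -135/9146 ≈ -0.014761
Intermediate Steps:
O(j, W) = 98 + W + j (O(j, W) = (W + j) + 98 = 98 + W + j)
O(14, 23)/(-9146) = (98 + 23 + 14)/(-9146) = 135*(-1/9146) = -135/9146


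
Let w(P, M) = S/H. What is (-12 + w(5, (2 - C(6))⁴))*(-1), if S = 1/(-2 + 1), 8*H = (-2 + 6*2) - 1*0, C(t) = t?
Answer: 64/5 ≈ 12.800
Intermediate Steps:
H = 5/4 (H = ((-2 + 6*2) - 1*0)/8 = ((-2 + 12) + 0)/8 = (10 + 0)/8 = (⅛)*10 = 5/4 ≈ 1.2500)
S = -1 (S = 1/(-1) = -1)
w(P, M) = -⅘ (w(P, M) = -1/5/4 = -1*⅘ = -⅘)
(-12 + w(5, (2 - C(6))⁴))*(-1) = (-12 - ⅘)*(-1) = -64/5*(-1) = 64/5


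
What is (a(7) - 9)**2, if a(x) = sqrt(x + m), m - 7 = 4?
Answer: 99 - 54*sqrt(2) ≈ 22.632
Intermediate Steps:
m = 11 (m = 7 + 4 = 11)
a(x) = sqrt(11 + x) (a(x) = sqrt(x + 11) = sqrt(11 + x))
(a(7) - 9)**2 = (sqrt(11 + 7) - 9)**2 = (sqrt(18) - 9)**2 = (3*sqrt(2) - 9)**2 = (-9 + 3*sqrt(2))**2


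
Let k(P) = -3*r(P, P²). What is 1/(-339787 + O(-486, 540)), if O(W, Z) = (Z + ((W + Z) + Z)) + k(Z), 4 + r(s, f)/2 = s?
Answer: -1/341869 ≈ -2.9251e-6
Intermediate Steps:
r(s, f) = -8 + 2*s
k(P) = 24 - 6*P (k(P) = -3*(-8 + 2*P) = 24 - 6*P)
O(W, Z) = 24 + W - 3*Z (O(W, Z) = (Z + ((W + Z) + Z)) + (24 - 6*Z) = (Z + (W + 2*Z)) + (24 - 6*Z) = (W + 3*Z) + (24 - 6*Z) = 24 + W - 3*Z)
1/(-339787 + O(-486, 540)) = 1/(-339787 + (24 - 486 - 3*540)) = 1/(-339787 + (24 - 486 - 1620)) = 1/(-339787 - 2082) = 1/(-341869) = -1/341869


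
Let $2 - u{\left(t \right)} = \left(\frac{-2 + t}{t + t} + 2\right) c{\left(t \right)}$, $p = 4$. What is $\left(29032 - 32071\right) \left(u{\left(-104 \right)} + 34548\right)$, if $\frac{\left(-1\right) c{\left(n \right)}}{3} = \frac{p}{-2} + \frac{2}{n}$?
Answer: $- \frac{567576358215}{5408} \approx -1.0495 \cdot 10^{8}$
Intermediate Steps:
$c{\left(n \right)} = 6 - \frac{6}{n}$ ($c{\left(n \right)} = - 3 \left(\frac{4}{-2} + \frac{2}{n}\right) = - 3 \left(4 \left(- \frac{1}{2}\right) + \frac{2}{n}\right) = - 3 \left(-2 + \frac{2}{n}\right) = 6 - \frac{6}{n}$)
$u{\left(t \right)} = 2 - \left(2 + \frac{-2 + t}{2 t}\right) \left(6 - \frac{6}{t}\right)$ ($u{\left(t \right)} = 2 - \left(\frac{-2 + t}{t + t} + 2\right) \left(6 - \frac{6}{t}\right) = 2 - \left(\frac{-2 + t}{2 t} + 2\right) \left(6 - \frac{6}{t}\right) = 2 - \left(2 + \frac{-2 + t}{2 t}\right) \left(6 - \frac{6}{t}\right)$)
$\left(29032 - 32071\right) \left(u{\left(-104 \right)} + 34548\right) = \left(29032 - 32071\right) \left(\left(-13 - \frac{6}{10816} + \frac{21}{-104}\right) + 34548\right) = - 3039 \left(\left(-13 - \frac{3}{5408} + 21 \left(- \frac{1}{104}\right)\right) + 34548\right) = - 3039 \left(\left(-13 - \frac{3}{5408} - \frac{21}{104}\right) + 34548\right) = - 3039 \left(- \frac{71399}{5408} + 34548\right) = \left(-3039\right) \frac{186764185}{5408} = - \frac{567576358215}{5408}$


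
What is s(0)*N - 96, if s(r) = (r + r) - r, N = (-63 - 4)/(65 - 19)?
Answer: -96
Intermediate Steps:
N = -67/46 ≈ -1.4565
s(r) = r (s(r) = 2*r - r = r)
s(0)*N - 96 = 0*(-67/46) - 96 = 0 - 96 = -96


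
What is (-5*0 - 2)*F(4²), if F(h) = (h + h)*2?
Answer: -128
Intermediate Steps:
F(h) = 4*h (F(h) = (2*h)*2 = 4*h)
(-5*0 - 2)*F(4²) = (-5*0 - 2)*(4*4²) = (0 - 2)*(4*16) = -2*64 = -128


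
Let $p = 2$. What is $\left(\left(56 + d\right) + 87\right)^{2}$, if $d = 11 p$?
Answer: $27225$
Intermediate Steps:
$d = 22$ ($d = 11 \cdot 2 = 22$)
$\left(\left(56 + d\right) + 87\right)^{2} = \left(\left(56 + 22\right) + 87\right)^{2} = \left(78 + 87\right)^{2} = 165^{2} = 27225$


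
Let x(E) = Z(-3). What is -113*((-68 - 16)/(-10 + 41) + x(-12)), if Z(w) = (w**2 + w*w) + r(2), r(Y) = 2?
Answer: -60568/31 ≈ -1953.8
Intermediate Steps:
Z(w) = 2 + 2*w**2 (Z(w) = (w**2 + w*w) + 2 = (w**2 + w**2) + 2 = 2*w**2 + 2 = 2 + 2*w**2)
x(E) = 20 (x(E) = 2 + 2*(-3)**2 = 2 + 2*9 = 2 + 18 = 20)
-113*((-68 - 16)/(-10 + 41) + x(-12)) = -113*((-68 - 16)/(-10 + 41) + 20) = -113*(-84/31 + 20) = -113*536/31 = -60568/31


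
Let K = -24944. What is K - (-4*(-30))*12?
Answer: -26384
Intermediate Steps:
K - (-4*(-30))*12 = -24944 - (-4*(-30))*12 = -24944 - 120*12 = -24944 - 1*1440 = -24944 - 1440 = -26384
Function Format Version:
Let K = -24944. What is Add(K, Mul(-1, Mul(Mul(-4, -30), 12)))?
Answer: -26384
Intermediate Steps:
Add(K, Mul(-1, Mul(Mul(-4, -30), 12))) = Add(-24944, Mul(-1, Mul(Mul(-4, -30), 12))) = Add(-24944, Mul(-1, Mul(120, 12))) = Add(-24944, Mul(-1, 1440)) = Add(-24944, -1440) = -26384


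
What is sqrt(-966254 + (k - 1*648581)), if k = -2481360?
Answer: I*sqrt(4096195) ≈ 2023.9*I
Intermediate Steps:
sqrt(-966254 + (k - 1*648581)) = sqrt(-966254 + (-2481360 - 1*648581)) = sqrt(-966254 + (-2481360 - 648581)) = sqrt(-966254 - 3129941) = sqrt(-4096195) = I*sqrt(4096195)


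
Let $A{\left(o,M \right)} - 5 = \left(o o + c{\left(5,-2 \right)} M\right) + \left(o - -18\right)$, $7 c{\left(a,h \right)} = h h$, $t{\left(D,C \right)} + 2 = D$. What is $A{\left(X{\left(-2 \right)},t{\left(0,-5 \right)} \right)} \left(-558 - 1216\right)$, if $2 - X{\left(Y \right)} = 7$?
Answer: $- \frac{519782}{7} \approx -74255.0$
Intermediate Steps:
$t{\left(D,C \right)} = -2 + D$
$c{\left(a,h \right)} = \frac{h^{2}}{7}$ ($c{\left(a,h \right)} = \frac{h h}{7} = \frac{h^{2}}{7}$)
$X{\left(Y \right)} = -5$ ($X{\left(Y \right)} = 2 - 7 = -5$)
$A{\left(o,M \right)} = 23 + o + o^{2} + \frac{4 M}{7}$ ($A{\left(o,M \right)} = 5 + \left(\left(o o + \frac{\left(-2\right)^{2}}{7} M\right) + \left(o - -18\right)\right) = 5 + \left(\left(o^{2} + \frac{1}{7} \cdot 4 M\right) + \left(o + 18\right)\right) = 5 + \left(\left(o^{2} + \frac{4 M}{7}\right) + \left(18 + o\right)\right) = 5 + \left(18 + o + o^{2} + \frac{4 M}{7}\right) = 23 + o + o^{2} + \frac{4 M}{7}$)
$A{\left(X{\left(-2 \right)},t{\left(0,-5 \right)} \right)} \left(-558 - 1216\right) = \left(23 - 5 + \left(-5\right)^{2} + \frac{4 \left(-2 + 0\right)}{7}\right) \left(-558 - 1216\right) = \left(23 - 5 + 25 + \frac{4}{7} \left(-2\right)\right) \left(-1774\right) = \left(23 - 5 + 25 - \frac{8}{7}\right) \left(-1774\right) = \frac{293}{7} \left(-1774\right) = - \frac{519782}{7}$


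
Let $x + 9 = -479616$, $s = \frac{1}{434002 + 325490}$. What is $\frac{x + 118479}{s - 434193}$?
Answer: $\frac{274287497832}{329766109955} \approx 0.83176$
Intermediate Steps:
$s = \frac{1}{759492} \approx 1.3167 \cdot 10^{-6}$
$x = -479625$ ($x = -9 - 479616 = -479625$)
$\frac{x + 118479}{s - 434193} = \frac{-479625 + 118479}{\frac{1}{759492} - 434193} = - \frac{361146}{- \frac{329766109955}{759492}} = \left(-361146\right) \left(- \frac{759492}{329766109955}\right) = \frac{274287497832}{329766109955}$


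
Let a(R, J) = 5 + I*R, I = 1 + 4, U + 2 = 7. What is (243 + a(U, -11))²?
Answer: 74529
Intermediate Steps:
U = 5 (U = -2 + 7 = 5)
I = 5
a(R, J) = 5 + 5*R
(243 + a(U, -11))² = (243 + (5 + 5*5))² = (243 + (5 + 25))² = (243 + 30)² = 273² = 74529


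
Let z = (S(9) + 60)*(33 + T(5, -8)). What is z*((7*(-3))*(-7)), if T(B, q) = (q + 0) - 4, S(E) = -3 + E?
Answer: 203742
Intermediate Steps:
T(B, q) = -4 + q (T(B, q) = q - 4 = -4 + q)
z = 1386 (z = ((-3 + 9) + 60)*(33 + (-4 - 8)) = (6 + 60)*(33 - 12) = 66*21 = 1386)
z*((7*(-3))*(-7)) = 1386*((7*(-3))*(-7)) = 1386*(-21*(-7)) = 1386*147 = 203742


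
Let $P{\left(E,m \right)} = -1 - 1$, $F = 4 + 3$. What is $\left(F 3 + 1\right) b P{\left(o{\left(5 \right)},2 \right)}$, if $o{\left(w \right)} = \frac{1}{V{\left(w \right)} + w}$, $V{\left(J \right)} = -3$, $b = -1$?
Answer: $44$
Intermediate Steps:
$F = 7$
$o{\left(w \right)} = \frac{1}{-3 + w}$
$P{\left(E,m \right)} = -2$ ($P{\left(E,m \right)} = -1 - 1 = -2$)
$\left(F 3 + 1\right) b P{\left(o{\left(5 \right)},2 \right)} = \left(7 \cdot 3 + 1\right) \left(-1\right) \left(-2\right) = \left(21 + 1\right) \left(-1\right) \left(-2\right) = 22 \left(-1\right) \left(-2\right) = \left(-22\right) \left(-2\right) = 44$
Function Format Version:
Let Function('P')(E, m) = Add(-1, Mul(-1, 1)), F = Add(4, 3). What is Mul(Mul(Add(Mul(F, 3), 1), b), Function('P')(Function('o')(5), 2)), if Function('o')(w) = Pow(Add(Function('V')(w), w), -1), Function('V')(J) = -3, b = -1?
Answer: 44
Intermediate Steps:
F = 7
Function('o')(w) = Pow(Add(-3, w), -1)
Function('P')(E, m) = -2 (Function('P')(E, m) = Add(-1, -1) = -2)
Mul(Mul(Add(Mul(F, 3), 1), b), Function('P')(Function('o')(5), 2)) = Mul(Mul(Add(Mul(7, 3), 1), -1), -2) = Mul(Mul(Add(21, 1), -1), -2) = Mul(Mul(22, -1), -2) = Mul(-22, -2) = 44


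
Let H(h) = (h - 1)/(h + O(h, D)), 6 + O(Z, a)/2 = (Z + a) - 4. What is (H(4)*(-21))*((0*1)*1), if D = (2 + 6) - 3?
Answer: 0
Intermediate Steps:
D = 5 (D = 8 - 3 = 5)
O(Z, a) = -20 + 2*Z + 2*a (O(Z, a) = -12 + 2*((Z + a) - 4) = -12 + 2*(-4 + Z + a) = -12 + (-8 + 2*Z + 2*a) = -20 + 2*Z + 2*a)
H(h) = (-1 + h)/(-10 + 3*h) (H(h) = (h - 1)/(h + (-20 + 2*h + 2*5)) = (-1 + h)/(h + (-20 + 2*h + 10)) = (-1 + h)/(h + (-10 + 2*h)) = (-1 + h)/(-10 + 3*h))
(H(4)*(-21))*((0*1)*1) = (((-1 + 4)/(-10 + 3*4))*(-21))*((0*1)*1) = ((3/(-10 + 12))*(-21))*(0*1) = ((3/2)*(-21))*0 = -63/2*0 = 0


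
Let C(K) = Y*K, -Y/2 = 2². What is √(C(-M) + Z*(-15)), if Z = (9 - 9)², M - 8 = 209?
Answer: 2*√434 ≈ 41.665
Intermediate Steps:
M = 217 (M = 8 + 209 = 217)
Y = -8 (Y = -2*2² = -2*4 = -8)
Z = 0 (Z = 0² = 0)
C(K) = -8*K
√(C(-M) + Z*(-15)) = √(-(-8)*217 + 0*(-15)) = √(-8*(-217) + 0) = √(1736 + 0) = √1736 = 2*√434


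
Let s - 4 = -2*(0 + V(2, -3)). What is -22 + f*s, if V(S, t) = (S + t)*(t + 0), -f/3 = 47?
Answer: 260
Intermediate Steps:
f = -141 (f = -3*47 = -141)
V(S, t) = t*(S + t) (V(S, t) = (S + t)*t = t*(S + t))
s = -2 (s = 4 - 2*(0 - 3*(2 - 3)) = 4 - 2*(0 - 3*(-1)) = 4 - 2*(0 + 3) = 4 - 2*3 = 4 - 6 = -2)
-22 + f*s = -22 - 141*(-2) = -22 + 282 = 260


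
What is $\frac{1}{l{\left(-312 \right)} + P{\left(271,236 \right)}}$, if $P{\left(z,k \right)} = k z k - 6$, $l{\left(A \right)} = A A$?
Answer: $\frac{1}{15190954} \approx 6.5829 \cdot 10^{-8}$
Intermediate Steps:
$l{\left(A \right)} = A^{2}$
$P{\left(z,k \right)} = -6 + z k^{2}$ ($P{\left(z,k \right)} = z k^{2} - 6 = -6 + z k^{2}$)
$\frac{1}{l{\left(-312 \right)} + P{\left(271,236 \right)}} = \frac{1}{\left(-312\right)^{2} - \left(6 - 271 \cdot 236^{2}\right)} = \frac{1}{97344 + \left(-6 + 271 \cdot 55696\right)} = \frac{1}{97344 + \left(-6 + 15093616\right)} = \frac{1}{97344 + 15093610} = \frac{1}{15190954}$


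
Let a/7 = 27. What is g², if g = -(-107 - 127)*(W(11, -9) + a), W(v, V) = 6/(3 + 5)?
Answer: 7885972809/4 ≈ 1.9715e+9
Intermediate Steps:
a = 189 (a = 7*27 = 189)
W(v, V) = ¾ (W(v, V) = 6/8 = 6*(⅛) = ¾)
g = 88803/2 (g = -(-107 - 127)*(¾ + 189) = -(-234)*759/4 = -1*(-88803/2) = 88803/2 ≈ 44402.)
g² = (88803/2)² = 7885972809/4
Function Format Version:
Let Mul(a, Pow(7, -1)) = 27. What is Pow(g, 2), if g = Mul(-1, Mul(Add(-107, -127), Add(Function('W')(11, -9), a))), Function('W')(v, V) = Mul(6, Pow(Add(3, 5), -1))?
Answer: Rational(7885972809, 4) ≈ 1.9715e+9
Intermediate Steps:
a = 189 (a = Mul(7, 27) = 189)
Function('W')(v, V) = Rational(3, 4) (Function('W')(v, V) = Mul(6, Pow(8, -1)) = Mul(6, Rational(1, 8)) = Rational(3, 4))
g = Rational(88803, 2) (g = Mul(-1, Mul(Add(-107, -127), Add(Rational(3, 4), 189))) = Mul(-1, Mul(-234, Rational(759, 4))) = Mul(-1, Rational(-88803, 2)) = Rational(88803, 2) ≈ 44402.)
Pow(g, 2) = Pow(Rational(88803, 2), 2) = Rational(7885972809, 4)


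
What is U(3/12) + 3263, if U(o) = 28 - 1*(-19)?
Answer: 3310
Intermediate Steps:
U(o) = 47 (U(o) = 28 + 19 = 47)
U(3/12) + 3263 = 47 + 3263 = 3310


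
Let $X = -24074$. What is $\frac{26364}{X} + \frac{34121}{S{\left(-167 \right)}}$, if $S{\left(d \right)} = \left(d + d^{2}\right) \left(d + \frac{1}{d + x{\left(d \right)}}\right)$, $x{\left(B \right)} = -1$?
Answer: $- \frac{5160954467082}{4681166152849} \approx -1.1025$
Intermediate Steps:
$S{\left(d \right)} = \left(d + d^{2}\right) \left(d + \frac{1}{-1 + d}\right)$ ($S{\left(d \right)} = \left(d + d^{2}\right) \left(d + \frac{1}{d - 1}\right) = \left(d + d^{2}\right) \left(d + \frac{1}{-1 + d}\right)$)
$\frac{26364}{X} + \frac{34121}{S{\left(-167 \right)}} = \frac{26364}{-24074} + \frac{34121}{\frac{1}{-1 - 167} \left(-167 + \left(-167\right)^{4}\right)} = 26364 \left(- \frac{1}{24074}\right) + \frac{34121}{\frac{1}{-168} \left(-167 + 777796321\right)} = - \frac{13182}{12037} + \frac{34121}{\left(- \frac{1}{168}\right) 777796154} = - \frac{13182}{12037} + \frac{34121}{- \frac{388898077}{84}} = - \frac{13182}{12037} + 34121 \left(- \frac{84}{388898077}\right) = - \frac{13182}{12037} - \frac{2866164}{388898077} = - \frac{5160954467082}{4681166152849}$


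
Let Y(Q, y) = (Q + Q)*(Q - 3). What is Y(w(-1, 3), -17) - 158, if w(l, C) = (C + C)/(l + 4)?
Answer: -162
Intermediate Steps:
w(l, C) = 2*C/(4 + l) (w(l, C) = (2*C)/(4 + l) = 2*C/(4 + l))
Y(Q, y) = 2*Q*(-3 + Q) (Y(Q, y) = (2*Q)*(-3 + Q) = 2*Q*(-3 + Q))
Y(w(-1, 3), -17) - 158 = 2*(2*3/(4 - 1))*(-3 + 2*3/(4 - 1)) - 158 = 2*(2*3/3)*(-3 + 2*3/3) - 158 = 2*(2*3*(⅓))*(-3 + 2*3*(⅓)) - 158 = 2*2*(-3 + 2) - 158 = 2*2*(-1) - 158 = -4 - 158 = -162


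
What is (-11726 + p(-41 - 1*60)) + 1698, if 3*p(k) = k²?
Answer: -19883/3 ≈ -6627.7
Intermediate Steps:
p(k) = k²/3
(-11726 + p(-41 - 1*60)) + 1698 = (-11726 + (-41 - 1*60)²/3) + 1698 = (-11726 + (-41 - 60)²/3) + 1698 = (-11726 + (⅓)*(-101)²) + 1698 = (-11726 + (⅓)*10201) + 1698 = (-11726 + 10201/3) + 1698 = -24977/3 + 1698 = -19883/3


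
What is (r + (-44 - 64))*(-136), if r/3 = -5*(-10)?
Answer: -5712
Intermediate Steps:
r = 150 (r = 3*(-5*(-10)) = 3*50 = 150)
(r + (-44 - 64))*(-136) = (150 + (-44 - 64))*(-136) = (150 - 108)*(-136) = 42*(-136) = -5712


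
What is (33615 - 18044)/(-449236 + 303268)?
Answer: -15571/145968 ≈ -0.10667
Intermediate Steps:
(33615 - 18044)/(-449236 + 303268) = 15571/(-145968) = 15571*(-1/145968) = -15571/145968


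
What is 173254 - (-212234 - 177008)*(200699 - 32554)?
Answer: 65449269344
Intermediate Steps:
173254 - (-212234 - 177008)*(200699 - 32554) = 173254 - (-389242)*168145 = 173254 - 1*(-65449096090) = 173254 + 65449096090 = 65449269344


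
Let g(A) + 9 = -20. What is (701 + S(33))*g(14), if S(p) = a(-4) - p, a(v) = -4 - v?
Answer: -19372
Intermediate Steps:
g(A) = -29 (g(A) = -9 - 20 = -29)
S(p) = -p (S(p) = (-4 - 1*(-4)) - p = (-4 + 4) - p = 0 - p = -p)
(701 + S(33))*g(14) = (701 - 1*33)*(-29) = (701 - 33)*(-29) = 668*(-29) = -19372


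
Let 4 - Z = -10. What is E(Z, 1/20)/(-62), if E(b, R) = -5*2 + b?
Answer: -2/31 ≈ -0.064516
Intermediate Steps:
Z = 14 (Z = 4 - 1*(-10) = 4 + 10 = 14)
E(b, R) = -10 + b
E(Z, 1/20)/(-62) = (-10 + 14)/(-62) = 4*(-1/62) = -2/31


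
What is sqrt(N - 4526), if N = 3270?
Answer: 2*I*sqrt(314) ≈ 35.44*I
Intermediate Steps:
sqrt(N - 4526) = sqrt(3270 - 4526) = sqrt(-1256) = 2*I*sqrt(314)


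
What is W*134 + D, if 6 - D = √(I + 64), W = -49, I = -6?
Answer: -6560 - √58 ≈ -6567.6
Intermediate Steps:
D = 6 - √58 (D = 6 - √(-6 + 64) = 6 - √58 ≈ -1.6158)
W*134 + D = -49*134 + (6 - √58) = -6566 + (6 - √58) = -6560 - √58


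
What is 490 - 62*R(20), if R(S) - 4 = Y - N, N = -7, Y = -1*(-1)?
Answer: -254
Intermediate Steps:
Y = 1
R(S) = 12 (R(S) = 4 + (1 - 1*(-7)) = 4 + (1 + 7) = 4 + 8 = 12)
490 - 62*R(20) = 490 - 62*12 = 490 - 744 = -254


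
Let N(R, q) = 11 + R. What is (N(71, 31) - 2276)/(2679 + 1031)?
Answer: -1097/1855 ≈ -0.59137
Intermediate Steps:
(N(71, 31) - 2276)/(2679 + 1031) = ((11 + 71) - 2276)/(2679 + 1031) = (82 - 2276)/3710 = -2194*1/3710 = -1097/1855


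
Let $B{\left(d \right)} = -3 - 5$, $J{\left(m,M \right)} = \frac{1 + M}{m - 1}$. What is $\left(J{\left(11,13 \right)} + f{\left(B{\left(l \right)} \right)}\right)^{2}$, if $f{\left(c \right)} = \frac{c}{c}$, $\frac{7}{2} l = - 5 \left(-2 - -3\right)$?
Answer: $\frac{144}{25} \approx 5.76$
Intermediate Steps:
$J{\left(m,M \right)} = \frac{1 + M}{-1 + m}$
$l = - \frac{10}{7}$ ($l = \frac{2 \left(- 5 \left(-2 - -3\right)\right)}{7} = \frac{2 \left(- 5 \left(-2 + 3\right)\right)}{7} = \frac{2 \left(\left(-5\right) 1\right)}{7} = \frac{2}{7} \left(-5\right) = - \frac{10}{7} \approx -1.4286$)
$B{\left(d \right)} = -8$
$f{\left(c \right)} = 1$
$\left(J{\left(11,13 \right)} + f{\left(B{\left(l \right)} \right)}\right)^{2} = \left(\frac{1 + 13}{-1 + 11} + 1\right)^{2} = \left(\frac{1}{10} \cdot 14 + 1\right)^{2} = \left(\frac{7}{5} + 1\right)^{2} = \left(\frac{12}{5}\right)^{2} = \frac{144}{25}$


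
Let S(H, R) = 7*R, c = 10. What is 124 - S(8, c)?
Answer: 54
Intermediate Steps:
124 - S(8, c) = 124 - 7*10 = 124 - 1*70 = 124 - 70 = 54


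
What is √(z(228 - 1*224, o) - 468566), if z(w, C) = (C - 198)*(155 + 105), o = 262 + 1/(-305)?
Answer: I*√1681619818/61 ≈ 672.25*I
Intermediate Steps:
o = 79909/305 (o = 262 - 1/305 = 79909/305 ≈ 262.00)
z(w, C) = -51480 + 260*C (z(w, C) = (-198 + C)*260 = -51480 + 260*C)
√(z(228 - 1*224, o) - 468566) = √((-51480 + 260*(79909/305)) - 468566) = √((-51480 + 4155268/61) - 468566) = √(1014988/61 - 468566) = √(-27567538/61) = I*√1681619818/61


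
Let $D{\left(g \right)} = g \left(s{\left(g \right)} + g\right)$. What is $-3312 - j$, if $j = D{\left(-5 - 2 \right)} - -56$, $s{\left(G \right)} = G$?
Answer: $-3466$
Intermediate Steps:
$D{\left(g \right)} = 2 g^{2}$ ($D{\left(g \right)} = g \left(g + g\right) = g 2 g = 2 g^{2}$)
$j = 154$ ($j = 2 \left(-5 - 2\right)^{2} - -56 = 2 \left(-5 - 2\right)^{2} + 56 = 2 \left(-7\right)^{2} + 56 = 2 \cdot 49 + 56 = 98 + 56 = 154$)
$-3312 - j = -3312 - 154 = -3466$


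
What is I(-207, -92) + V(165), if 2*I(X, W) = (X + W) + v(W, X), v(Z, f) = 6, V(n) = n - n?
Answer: -293/2 ≈ -146.50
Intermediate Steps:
V(n) = 0
I(X, W) = 3 + W/2 + X/2 (I(X, W) = ((X + W) + 6)/2 = ((W + X) + 6)/2 = (6 + W + X)/2 = 3 + W/2 + X/2)
I(-207, -92) + V(165) = (3 + (½)*(-92) + (½)*(-207)) + 0 = (3 - 46 - 207/2) + 0 = -293/2 + 0 = -293/2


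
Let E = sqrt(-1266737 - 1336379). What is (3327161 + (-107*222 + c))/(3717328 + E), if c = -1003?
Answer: 3069029714128/3454632515675 - 1651202*I*sqrt(650779)/3454632515675 ≈ 0.88838 - 0.00038558*I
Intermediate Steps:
E = 2*I*sqrt(650779) (E = sqrt(-2603116) = 2*I*sqrt(650779) ≈ 1613.4*I)
(3327161 + (-107*222 + c))/(3717328 + E) = (3327161 + (-107*222 - 1003))/(3717328 + 2*I*sqrt(650779)) = (3327161 + (-23754 - 1003))/(3717328 + 2*I*sqrt(650779)) = (3327161 - 24757)/(3717328 + 2*I*sqrt(650779)) = 3302404/(3717328 + 2*I*sqrt(650779))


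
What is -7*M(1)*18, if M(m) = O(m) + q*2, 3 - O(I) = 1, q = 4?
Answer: -1260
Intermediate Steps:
O(I) = 2 (O(I) = 3 - 1*1 = 3 - 1 = 2)
M(m) = 10 (M(m) = 2 + 4*2 = 2 + 8 = 10)
-7*M(1)*18 = -7*10*18 = -70*18 = -1260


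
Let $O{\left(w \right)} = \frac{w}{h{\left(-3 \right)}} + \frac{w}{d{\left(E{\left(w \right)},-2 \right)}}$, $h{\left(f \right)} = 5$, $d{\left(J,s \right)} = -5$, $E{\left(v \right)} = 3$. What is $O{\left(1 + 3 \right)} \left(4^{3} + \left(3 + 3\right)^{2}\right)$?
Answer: $0$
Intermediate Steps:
$O{\left(w \right)} = 0$ ($O{\left(w \right)} = \frac{w}{5} + \frac{w}{-5} = w \frac{1}{5} + w \left(- \frac{1}{5}\right) = \frac{w}{5} - \frac{w}{5} = 0$)
$O{\left(1 + 3 \right)} \left(4^{3} + \left(3 + 3\right)^{2}\right) = 0 \left(4^{3} + \left(3 + 3\right)^{2}\right) = 0 \left(64 + 6^{2}\right) = 0 \left(64 + 36\right) = 0 \cdot 100 = 0$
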